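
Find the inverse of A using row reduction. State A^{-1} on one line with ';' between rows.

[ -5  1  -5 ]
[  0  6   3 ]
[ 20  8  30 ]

inverse = [-13/10 7/12 -11/40; -1/2 5/12 -1/8; 1 -1/2 1/4]

Gauss-Jordan on [A | I]:
R1 <- (1/-5)*R1:  [    1  -1/5     1  |  -1/5     0     0 ]
R3 <- R3 - (20)*R1:  [  0  12  10  |   4   0   1 ]
R2 <- (1/6)*R2:  [   0    1  1/2  |    0  1/6    0 ]
R1 <- R1 - (-1/5)*R2:  [     1      0  11/10  |   -1/5   1/30      0 ]
R3 <- R3 - (12)*R2:  [  0   0   4  |   4  -2   1 ]
R3 <- (1/4)*R3:  [    0     0     1  |     1  -1/2   1/4 ]
R1 <- R1 - (11/10)*R3:  [      1       0       0  |  -13/10    7/12  -11/40 ]
R2 <- R2 - (1/2)*R3:  [    0     1     0  |  -1/2  5/12  -1/8 ]
Right block of [I | A^{-1}] is the inverse:
[ -13/10  7/12  -11/40 ]
[   -1/2  5/12    -1/8 ]
[      1  -1/2     1/4 ]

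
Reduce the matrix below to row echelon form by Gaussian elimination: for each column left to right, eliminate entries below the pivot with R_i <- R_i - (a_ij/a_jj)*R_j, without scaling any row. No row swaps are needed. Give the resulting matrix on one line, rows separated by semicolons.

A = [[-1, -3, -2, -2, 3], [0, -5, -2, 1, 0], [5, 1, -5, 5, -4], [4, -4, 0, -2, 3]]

Forward elimination:
R3 <- R3 - (-5)*R1:  [   0  -14  -15   -5   11 ]
R4 <- R4 - (-4)*R1:  [   0  -16   -8  -10   15 ]
R3 <- R3 - (14/5)*R2:  [     0      0  -47/5  -39/5     11 ]
R4 <- R4 - (16/5)*R2:  [     0      0   -8/5  -66/5     15 ]
R4 <- R4 - (8/47)*R3:  [       0        0        0  -558/47   617/47 ]
Row echelon form:
[ -1  -3     -2       -2       3 ]
[  0  -5     -2        1       0 ]
[  0   0  -47/5    -39/5      11 ]
[  0   0      0  -558/47  617/47 ]

REF = [-1 -3 -2 -2 3; 0 -5 -2 1 0; 0 0 -47/5 -39/5 11; 0 0 0 -558/47 617/47]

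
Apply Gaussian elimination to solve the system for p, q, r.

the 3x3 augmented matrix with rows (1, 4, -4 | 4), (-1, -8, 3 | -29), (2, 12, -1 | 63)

(4, 5, 5)

Forward elimination on [A|b]:
R2 <- R2 - (-1)*R1:  [   0   -4   -1  -25 ]
R3 <- R3 - (2)*R1:  [  0   4   7  55 ]
R3 <- R3 - (-1)*R2:  [  0   0   6  30 ]
Row echelon form:
[ 1   4  -4  |    4 ]
[ 0  -4  -1  |  -25 ]
[ 0   0   6  |   30 ]
Back-substitution:
r = (30) / 6 = 5
q = (-25 - (-1)*(5)) / -4 = 5
p = (4 - (4)*(5) - (-4)*(5)) / 1 = 4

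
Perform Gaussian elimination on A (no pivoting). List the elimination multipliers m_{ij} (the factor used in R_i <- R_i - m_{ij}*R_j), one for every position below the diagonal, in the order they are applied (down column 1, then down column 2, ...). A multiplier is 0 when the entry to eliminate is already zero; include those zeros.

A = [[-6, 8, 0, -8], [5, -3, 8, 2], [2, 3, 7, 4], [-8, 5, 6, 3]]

Forward elimination:
R2 <- R2 - (-5/6)*R1:  [     0   11/3      8  -14/3 ]
R3 <- R3 - (-1/3)*R1:  [    0  17/3     7   4/3 ]
R4 <- R4 - (4/3)*R1:  [     0  -17/3      6   41/3 ]
R3 <- R3 - (17/11)*R2:  [      0       0  -59/11   94/11 ]
R4 <- R4 - (-17/11)*R2:  [      0       0  202/11   71/11 ]
R4 <- R4 - (-202/59)*R3:  [       0        0        0  2107/59 ]
Multipliers (in order of application): m_{21} = -5/6, m_{31} = -1/3, m_{41} = 4/3, m_{32} = 17/11, m_{42} = -17/11, m_{43} = -202/59

multipliers: -5/6, -1/3, 4/3, 17/11, -17/11, -202/59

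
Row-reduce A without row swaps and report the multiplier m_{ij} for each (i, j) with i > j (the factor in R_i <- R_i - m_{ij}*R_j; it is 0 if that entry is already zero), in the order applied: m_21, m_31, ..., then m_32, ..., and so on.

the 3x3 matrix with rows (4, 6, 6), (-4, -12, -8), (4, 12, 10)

Forward elimination:
R2 <- R2 - (-1)*R1:  [  0  -6  -2 ]
R3 <- R3 - (1)*R1:  [ 0  6  4 ]
R3 <- R3 - (-1)*R2:  [ 0  0  2 ]
Multipliers (in order of application): m_{21} = -1, m_{31} = 1, m_{32} = -1

multipliers: -1, 1, -1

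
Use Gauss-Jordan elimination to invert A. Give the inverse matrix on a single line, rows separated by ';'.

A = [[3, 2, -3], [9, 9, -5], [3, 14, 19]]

Gauss-Jordan on [A | I]:
R1 <- (1/3)*R1:  [   1  2/3   -1  |  1/3    0    0 ]
R2 <- R2 - (9)*R1:  [  0   3   4  |  -3   1   0 ]
R3 <- R3 - (3)*R1:  [  0  12  22  |  -1   0   1 ]
R2 <- (1/3)*R2:  [   0    1  4/3  |   -1  1/3    0 ]
R1 <- R1 - (2/3)*R2:  [     1      0  -17/9  |      1   -2/9      0 ]
R3 <- R3 - (12)*R2:  [  0   0   6  |  11  -4   1 ]
R3 <- (1/6)*R3:  [    0     0     1  |  11/6  -2/3   1/6 ]
R1 <- R1 - (-17/9)*R3:  [      1       0       0  |  241/54  -40/27   17/54 ]
R2 <- R2 - (4/3)*R3:  [     0      1      0  |  -31/9   11/9   -2/9 ]
Right block of [I | A^{-1}] is the inverse:
[ 241/54  -40/27  17/54 ]
[  -31/9    11/9   -2/9 ]
[   11/6    -2/3    1/6 ]

inverse = [241/54 -40/27 17/54; -31/9 11/9 -2/9; 11/6 -2/3 1/6]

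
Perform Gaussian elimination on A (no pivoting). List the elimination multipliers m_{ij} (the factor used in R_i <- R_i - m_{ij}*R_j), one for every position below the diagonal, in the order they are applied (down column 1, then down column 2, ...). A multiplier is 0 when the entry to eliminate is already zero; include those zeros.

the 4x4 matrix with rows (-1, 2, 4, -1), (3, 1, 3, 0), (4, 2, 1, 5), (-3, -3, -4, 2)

Forward elimination:
R2 <- R2 - (-3)*R1:  [  0   7  15  -3 ]
R3 <- R3 - (-4)*R1:  [  0  10  17   1 ]
R4 <- R4 - (3)*R1:  [   0   -9  -16    5 ]
R3 <- R3 - (10/7)*R2:  [     0      0  -31/7   37/7 ]
R4 <- R4 - (-9/7)*R2:  [    0     0  23/7   8/7 ]
R4 <- R4 - (-23/31)*R3:  [      0       0       0  157/31 ]
Multipliers (in order of application): m_{21} = -3, m_{31} = -4, m_{41} = 3, m_{32} = 10/7, m_{42} = -9/7, m_{43} = -23/31

multipliers: -3, -4, 3, 10/7, -9/7, -23/31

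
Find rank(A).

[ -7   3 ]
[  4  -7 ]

Row reduction:
R2 <- R2 - (-4/7)*R1:  [     0  -37/7 ]
Row echelon form:
[ -7      3 ]
[  0  -37/7 ]
Nonzero rows / pivot columns: 2

rank(A) = 2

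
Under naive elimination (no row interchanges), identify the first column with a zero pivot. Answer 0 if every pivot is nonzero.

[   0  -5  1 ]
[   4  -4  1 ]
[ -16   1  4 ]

first zero-pivot column = 1

Naive forward elimination:
Pivot entry (1,1) is zero but row 2 has 4 in column 1 -> naive elimination stops; a row interchange (e.g. R1 <-> R2) would be required here.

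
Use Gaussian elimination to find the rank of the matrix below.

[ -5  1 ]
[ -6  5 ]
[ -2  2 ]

rank(A) = 2

Row reduction:
R2 <- R2 - (6/5)*R1:  [    0  19/5 ]
R3 <- R3 - (2/5)*R1:  [   0  8/5 ]
R3 <- R3 - (8/19)*R2:  [ 0  0 ]
Row echelon form:
[ -5     1 ]
[  0  19/5 ]
[  0     0 ]
Nonzero rows / pivot columns: 2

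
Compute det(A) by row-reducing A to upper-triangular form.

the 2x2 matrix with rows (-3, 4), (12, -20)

det(A) = 12

Forward elimination:
R2 <- R2 - (-4)*R1:  [  0  -4 ]
Upper-triangular form:
[ -3   4 ]
[  0  -4 ]
det(A) = (-1)^0 * (-3) * (-4) = 12  (0 row swaps -> sign +1)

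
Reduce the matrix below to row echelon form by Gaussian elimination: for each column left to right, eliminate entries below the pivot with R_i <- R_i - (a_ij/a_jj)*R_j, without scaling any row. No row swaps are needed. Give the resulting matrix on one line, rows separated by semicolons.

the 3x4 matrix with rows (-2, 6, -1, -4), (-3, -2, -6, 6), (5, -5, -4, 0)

REF = [-2 6 -1 -4; 0 -11 -9/2 12; 0 0 -233/22 10/11]

Forward elimination:
R2 <- R2 - (3/2)*R1:  [    0   -11  -9/2    12 ]
R3 <- R3 - (-5/2)*R1:  [     0     10  -13/2    -10 ]
R3 <- R3 - (-10/11)*R2:  [       0        0  -233/22    10/11 ]
Row echelon form:
[ -2    6       -1     -4 ]
[  0  -11     -9/2     12 ]
[  0    0  -233/22  10/11 ]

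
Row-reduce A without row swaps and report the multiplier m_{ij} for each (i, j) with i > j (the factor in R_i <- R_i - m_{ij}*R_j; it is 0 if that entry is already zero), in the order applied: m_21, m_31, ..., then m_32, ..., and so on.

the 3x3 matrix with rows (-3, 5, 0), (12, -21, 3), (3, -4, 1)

Forward elimination:
R2 <- R2 - (-4)*R1:  [  0  -1   3 ]
R3 <- R3 - (-1)*R1:  [ 0  1  1 ]
R3 <- R3 - (-1)*R2:  [ 0  0  4 ]
Multipliers (in order of application): m_{21} = -4, m_{31} = -1, m_{32} = -1

multipliers: -4, -1, -1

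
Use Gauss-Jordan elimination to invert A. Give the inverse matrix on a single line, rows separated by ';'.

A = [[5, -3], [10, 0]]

Gauss-Jordan on [A | I]:
R1 <- (1/5)*R1:  [    1  -3/5  |   1/5     0 ]
R2 <- R2 - (10)*R1:  [  0   6  |  -2   1 ]
R2 <- (1/6)*R2:  [    0     1  |  -1/3   1/6 ]
R1 <- R1 - (-3/5)*R2:  [    1     0  |     0  1/10 ]
Right block of [I | A^{-1}] is the inverse:
[    0  1/10 ]
[ -1/3   1/6 ]

inverse = [0 1/10; -1/3 1/6]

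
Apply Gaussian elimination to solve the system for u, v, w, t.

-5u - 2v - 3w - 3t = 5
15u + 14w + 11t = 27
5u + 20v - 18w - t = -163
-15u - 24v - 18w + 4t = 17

Forward elimination on [A|b]:
R2 <- R2 - (-3)*R1:  [  0  -6   5   2  42 ]
R3 <- R3 - (-1)*R1:  [    0    18   -21    -4  -158 ]
R4 <- R4 - (3)*R1:  [   0  -18   -9   13    2 ]
R3 <- R3 - (-3)*R2:  [   0    0   -6    2  -32 ]
R4 <- R4 - (3)*R2:  [    0     0   -24     7  -124 ]
R4 <- R4 - (4)*R3:  [  0   0   0  -1   4 ]
Row echelon form:
[ -5  -2  -3  -3  |    5 ]
[  0  -6   5   2  |   42 ]
[  0   0  -6   2  |  -32 ]
[  0   0   0  -1  |    4 ]
Back-substitution:
t = (4) / -1 = -4
w = (-32 - (2)*(-4)) / -6 = 4
v = (42 - (5)*(4) - (2)*(-4)) / -6 = -5
u = (5 - (-2)*(-5) - (-3)*(4) - (-3)*(-4)) / -5 = 1

(1, -5, 4, -4)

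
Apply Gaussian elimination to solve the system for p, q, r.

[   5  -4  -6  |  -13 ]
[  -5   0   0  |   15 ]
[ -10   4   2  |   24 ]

(-3, -2, 1)

Forward elimination on [A|b]:
R2 <- R2 - (-1)*R1:  [  0  -4  -6   2 ]
R3 <- R3 - (-2)*R1:  [   0   -4  -10   -2 ]
R3 <- R3 - (1)*R2:  [  0   0  -4  -4 ]
Row echelon form:
[ 5  -4  -6  |  -13 ]
[ 0  -4  -6  |    2 ]
[ 0   0  -4  |   -4 ]
Back-substitution:
r = (-4) / -4 = 1
q = (2 - (-6)*(1)) / -4 = -2
p = (-13 - (-4)*(-2) - (-6)*(1)) / 5 = -3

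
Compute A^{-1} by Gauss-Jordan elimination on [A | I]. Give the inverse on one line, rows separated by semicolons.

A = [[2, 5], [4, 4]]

Gauss-Jordan on [A | I]:
R1 <- (1/2)*R1:  [   1  5/2  |  1/2    0 ]
R2 <- R2 - (4)*R1:  [  0  -6  |  -2   1 ]
R2 <- (1/-6)*R2:  [    0     1  |   1/3  -1/6 ]
R1 <- R1 - (5/2)*R2:  [    1     0  |  -1/3  5/12 ]
Right block of [I | A^{-1}] is the inverse:
[ -1/3  5/12 ]
[  1/3  -1/6 ]

inverse = [-1/3 5/12; 1/3 -1/6]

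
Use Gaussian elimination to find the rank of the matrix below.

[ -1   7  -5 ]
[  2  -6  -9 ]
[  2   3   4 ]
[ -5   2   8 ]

rank(A) = 3

Row reduction:
R2 <- R2 - (-2)*R1:  [   0    8  -19 ]
R3 <- R3 - (-2)*R1:  [  0  17  -6 ]
R4 <- R4 - (5)*R1:  [   0  -33   33 ]
R3 <- R3 - (17/8)*R2:  [     0      0  275/8 ]
R4 <- R4 - (-33/8)*R2:  [      0       0  -363/8 ]
R4 <- R4 - (-33/25)*R3:  [ 0  0  0 ]
Row echelon form:
[ -1  7     -5 ]
[  0  8    -19 ]
[  0  0  275/8 ]
[  0  0      0 ]
Nonzero rows / pivot columns: 3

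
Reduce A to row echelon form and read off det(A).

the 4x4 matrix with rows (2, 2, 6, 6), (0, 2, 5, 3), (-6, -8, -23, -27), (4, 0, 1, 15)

det(A) = -24

Forward elimination:
R3 <- R3 - (-3)*R1:  [  0  -2  -5  -9 ]
R4 <- R4 - (2)*R1:  [   0   -4  -11    3 ]
R3 <- R3 - (-1)*R2:  [  0   0   0  -6 ]
R4 <- R4 - (-2)*R2:  [  0   0  -1   9 ]
R3 <-> R4   (pivot in column 3 was zero)
[ 2  2   6   6 ]
[ 0  2   5   3 ]
[ 0  0  -1   9 ]
[ 0  0   0  -6 ]
Upper-triangular form:
[ 2  2   6   6 ]
[ 0  2   5   3 ]
[ 0  0  -1   9 ]
[ 0  0   0  -6 ]
det(A) = (-1)^1 * (2) * (2) * (-1) * (-6) = -24  (1 row swap -> sign -1)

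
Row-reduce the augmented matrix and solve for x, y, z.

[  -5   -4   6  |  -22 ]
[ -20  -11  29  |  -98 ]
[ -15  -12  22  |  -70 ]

(4, -1, -1)

Forward elimination on [A|b]:
R2 <- R2 - (4)*R1:  [   0    5    5  -10 ]
R3 <- R3 - (3)*R1:  [  0   0   4  -4 ]
Row echelon form:
[ -5  -4  6  |  -22 ]
[  0   5  5  |  -10 ]
[  0   0  4  |   -4 ]
Back-substitution:
z = (-4) / 4 = -1
y = (-10 - (5)*(-1)) / 5 = -1
x = (-22 - (-4)*(-1) - (6)*(-1)) / -5 = 4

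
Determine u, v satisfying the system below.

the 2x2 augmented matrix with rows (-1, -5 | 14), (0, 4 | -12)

Forward elimination on [A|b]:
Row echelon form:
[ -1  -5  |   14 ]
[  0   4  |  -12 ]
Back-substitution:
v = (-12) / 4 = -3
u = (14 - (-5)*(-3)) / -1 = 1

(1, -3)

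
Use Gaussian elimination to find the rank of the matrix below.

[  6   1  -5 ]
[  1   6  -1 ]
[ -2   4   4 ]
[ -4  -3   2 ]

rank(A) = 3

Row reduction:
R2 <- R2 - (1/6)*R1:  [    0  35/6  -1/6 ]
R3 <- R3 - (-1/3)*R1:  [    0  13/3   7/3 ]
R4 <- R4 - (-2/3)*R1:  [    0  -7/3  -4/3 ]
R3 <- R3 - (26/35)*R2:  [     0      0  86/35 ]
R4 <- R4 - (-2/5)*R2:  [    0     0  -7/5 ]
R4 <- R4 - (-49/86)*R3:  [ 0  0  0 ]
Row echelon form:
[ 6     1     -5 ]
[ 0  35/6   -1/6 ]
[ 0     0  86/35 ]
[ 0     0      0 ]
Nonzero rows / pivot columns: 3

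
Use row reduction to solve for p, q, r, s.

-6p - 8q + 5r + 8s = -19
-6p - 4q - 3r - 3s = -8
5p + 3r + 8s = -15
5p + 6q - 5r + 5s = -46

(2, -1, 5, -5)

Forward elimination on [A|b]:
R2 <- R2 - (1)*R1:  [   0    4   -8  -11   11 ]
R3 <- R3 - (-5/6)*R1:  [      0   -20/3    43/6    44/3  -185/6 ]
R4 <- R4 - (-5/6)*R1:  [      0    -2/3    -5/6    35/3  -371/6 ]
R3 <- R3 - (-5/3)*R2:  [     0      0  -37/6  -11/3  -25/2 ]
R4 <- R4 - (-1/6)*R2:  [     0      0  -13/6   59/6    -60 ]
R4 <- R4 - (13/37)*R3:  [        0         0         0    823/74  -4115/74 ]
Row echelon form:
[ -6  -8      5       8  |       -19 ]
[  0   4     -8     -11  |        11 ]
[  0   0  -37/6   -11/3  |     -25/2 ]
[  0   0      0  823/74  |  -4115/74 ]
Back-substitution:
s = (-4115/74) / (823/74) = -5
r = (-25/2 - (-11/3)*(-5)) / (-37/6) = 5
q = (11 - (-8)*(5) - (-11)*(-5)) / 4 = -1
p = (-19 - (-8)*(-1) - (5)*(5) - (8)*(-5)) / -6 = 2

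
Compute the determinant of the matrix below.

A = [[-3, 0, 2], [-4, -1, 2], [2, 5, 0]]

det(A) = -6

Forward elimination:
R2 <- R2 - (4/3)*R1:  [    0    -1  -2/3 ]
R3 <- R3 - (-2/3)*R1:  [   0    5  4/3 ]
R3 <- R3 - (-5)*R2:  [  0   0  -2 ]
Upper-triangular form:
[ -3   0     2 ]
[  0  -1  -2/3 ]
[  0   0    -2 ]
det(A) = (-1)^0 * (-3) * (-1) * (-2) = -6  (0 row swaps -> sign +1)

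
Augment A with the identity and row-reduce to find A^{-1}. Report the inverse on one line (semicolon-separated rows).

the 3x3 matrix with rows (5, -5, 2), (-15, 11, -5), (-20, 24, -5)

Gauss-Jordan on [A | I]:
R1 <- (1/5)*R1:  [   1   -1  2/5  |  1/5    0    0 ]
R2 <- R2 - (-15)*R1:  [  0  -4   1  |   3   1   0 ]
R3 <- R3 - (-20)*R1:  [ 0  4  3  |  4  0  1 ]
R2 <- (1/-4)*R2:  [    0     1  -1/4  |  -3/4  -1/4     0 ]
R1 <- R1 - (-1)*R2:  [      1       0    3/20  |  -11/20    -1/4       0 ]
R3 <- R3 - (4)*R2:  [ 0  0  4  |  7  1  1 ]
R3 <- (1/4)*R3:  [   0    0    1  |  7/4  1/4  1/4 ]
R1 <- R1 - (3/20)*R3:  [      1       0       0  |  -13/16  -23/80   -3/80 ]
R2 <- R2 - (-1/4)*R3:  [     0      1      0  |  -5/16  -3/16   1/16 ]
Right block of [I | A^{-1}] is the inverse:
[ -13/16  -23/80  -3/80 ]
[  -5/16   -3/16   1/16 ]
[    7/4     1/4    1/4 ]

inverse = [-13/16 -23/80 -3/80; -5/16 -3/16 1/16; 7/4 1/4 1/4]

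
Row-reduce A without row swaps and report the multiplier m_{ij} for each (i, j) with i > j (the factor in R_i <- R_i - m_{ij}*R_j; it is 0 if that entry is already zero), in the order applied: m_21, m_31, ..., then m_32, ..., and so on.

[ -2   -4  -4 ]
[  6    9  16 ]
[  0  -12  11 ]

Forward elimination:
R2 <- R2 - (-3)*R1:  [  0  -3   4 ]
R3: entry in column 1 is already 0 -> m_{31} = 0 (no row operation needed)
R3 <- R3 - (4)*R2:  [  0   0  -5 ]
Multipliers (in order of application): m_{21} = -3, m_{31} = 0, m_{32} = 4

multipliers: -3, 0, 4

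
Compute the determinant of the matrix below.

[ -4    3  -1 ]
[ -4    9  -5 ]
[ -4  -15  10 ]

det(A) = 24

Forward elimination:
R2 <- R2 - (1)*R1:  [  0   6  -4 ]
R3 <- R3 - (1)*R1:  [   0  -18   11 ]
R3 <- R3 - (-3)*R2:  [  0   0  -1 ]
Upper-triangular form:
[ -4  3  -1 ]
[  0  6  -4 ]
[  0  0  -1 ]
det(A) = (-1)^0 * (-4) * (6) * (-1) = 24  (0 row swaps -> sign +1)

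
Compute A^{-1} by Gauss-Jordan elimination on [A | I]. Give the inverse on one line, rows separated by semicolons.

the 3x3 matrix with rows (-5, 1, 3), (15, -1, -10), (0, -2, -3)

inverse = [-17/40 -3/40 -7/40; 9/8 3/8 -1/8; -3/4 -1/4 -1/4]

Gauss-Jordan on [A | I]:
R1 <- (1/-5)*R1:  [    1  -1/5  -3/5  |  -1/5     0     0 ]
R2 <- R2 - (15)*R1:  [  0   2  -1  |   3   1   0 ]
R2 <- (1/2)*R2:  [    0     1  -1/2  |   3/2   1/2     0 ]
R1 <- R1 - (-1/5)*R2:  [     1      0  -7/10  |   1/10   1/10      0 ]
R3 <- R3 - (-2)*R2:  [  0   0  -4  |   3   1   1 ]
R3 <- (1/-4)*R3:  [    0     0     1  |  -3/4  -1/4  -1/4 ]
R1 <- R1 - (-7/10)*R3:  [      1       0       0  |  -17/40   -3/40   -7/40 ]
R2 <- R2 - (-1/2)*R3:  [    0     1     0  |   9/8   3/8  -1/8 ]
Right block of [I | A^{-1}] is the inverse:
[ -17/40  -3/40  -7/40 ]
[    9/8    3/8   -1/8 ]
[   -3/4   -1/4   -1/4 ]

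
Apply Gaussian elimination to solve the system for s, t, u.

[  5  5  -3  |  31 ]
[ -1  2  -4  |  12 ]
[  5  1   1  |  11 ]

(2, 3, -2)

Forward elimination on [A|b]:
R2 <- R2 - (-1/5)*R1:  [     0      3  -23/5   91/5 ]
R3 <- R3 - (1)*R1:  [   0   -4    4  -20 ]
R3 <- R3 - (-4/3)*R2:  [      0       0  -32/15   64/15 ]
Row echelon form:
[ 5  5      -3  |     31 ]
[ 0  3   -23/5  |   91/5 ]
[ 0  0  -32/15  |  64/15 ]
Back-substitution:
u = (64/15) / (-32/15) = -2
t = (91/5 - (-23/5)*(-2)) / 3 = 3
s = (31 - (5)*(3) - (-3)*(-2)) / 5 = 2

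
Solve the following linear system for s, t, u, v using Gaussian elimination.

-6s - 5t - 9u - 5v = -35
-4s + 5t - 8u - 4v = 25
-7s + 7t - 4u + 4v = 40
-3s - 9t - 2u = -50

(5, 5, -5, 5)

Forward elimination on [A|b]:
R2 <- R2 - (2/3)*R1:  [     0   25/3     -2   -2/3  145/3 ]
R3 <- R3 - (7/6)*R1:  [     0   77/6   13/2   59/6  485/6 ]
R4 <- R4 - (1/2)*R1:  [     0  -13/2    5/2    5/2  -65/2 ]
R3 <- R3 - (77/50)*R2:  [      0       0  479/50  543/50    32/5 ]
R4 <- R4 - (-39/50)*R2:  [     0      0  47/50  99/50   26/5 ]
R4 <- R4 - (47/479)*R3:  [        0         0         0   438/479  2190/479 ]
Row echelon form:
[ -6    -5      -9       -5  |       -35 ]
[  0  25/3      -2     -2/3  |     145/3 ]
[  0     0  479/50   543/50  |      32/5 ]
[  0     0       0  438/479  |  2190/479 ]
Back-substitution:
v = (2190/479) / (438/479) = 5
u = (32/5 - (543/50)*(5)) / (479/50) = -5
t = (145/3 - (-2)*(-5) - (-2/3)*(5)) / (25/3) = 5
s = (-35 - (-5)*(5) - (-9)*(-5) - (-5)*(5)) / -6 = 5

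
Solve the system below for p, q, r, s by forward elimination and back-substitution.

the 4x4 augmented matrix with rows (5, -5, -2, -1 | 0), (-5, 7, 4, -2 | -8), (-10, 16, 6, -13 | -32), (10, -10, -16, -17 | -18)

(0, 0, -1, 2)

Forward elimination on [A|b]:
R2 <- R2 - (-1)*R1:  [  0   2   2  -3  -8 ]
R3 <- R3 - (-2)*R1:  [   0    6    2  -15  -32 ]
R4 <- R4 - (2)*R1:  [   0    0  -12  -15  -18 ]
R3 <- R3 - (3)*R2:  [  0   0  -4  -6  -8 ]
R4 <- R4 - (3)*R3:  [ 0  0  0  3  6 ]
Row echelon form:
[ 5  -5  -2  -1  |   0 ]
[ 0   2   2  -3  |  -8 ]
[ 0   0  -4  -6  |  -8 ]
[ 0   0   0   3  |   6 ]
Back-substitution:
s = (6) / 3 = 2
r = (-8 - (-6)*(2)) / -4 = -1
q = (-8 - (2)*(-1) - (-3)*(2)) / 2 = 0
p = (0 - (-5)*(0) - (-2)*(-1) - (-1)*(2)) / 5 = 0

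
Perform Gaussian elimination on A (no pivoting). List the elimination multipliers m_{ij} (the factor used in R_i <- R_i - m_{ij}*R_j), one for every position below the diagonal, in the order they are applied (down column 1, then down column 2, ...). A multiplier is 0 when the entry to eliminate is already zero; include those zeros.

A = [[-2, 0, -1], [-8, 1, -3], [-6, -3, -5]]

multipliers: 4, 3, -3

Forward elimination:
R2 <- R2 - (4)*R1:  [ 0  1  1 ]
R3 <- R3 - (3)*R1:  [  0  -3  -2 ]
R3 <- R3 - (-3)*R2:  [ 0  0  1 ]
Multipliers (in order of application): m_{21} = 4, m_{31} = 3, m_{32} = -3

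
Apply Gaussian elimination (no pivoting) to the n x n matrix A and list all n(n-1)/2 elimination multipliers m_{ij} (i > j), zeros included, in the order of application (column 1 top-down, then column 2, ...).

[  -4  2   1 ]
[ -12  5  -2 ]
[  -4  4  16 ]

Forward elimination:
R2 <- R2 - (3)*R1:  [  0  -1  -5 ]
R3 <- R3 - (1)*R1:  [  0   2  15 ]
R3 <- R3 - (-2)*R2:  [ 0  0  5 ]
Multipliers (in order of application): m_{21} = 3, m_{31} = 1, m_{32} = -2

multipliers: 3, 1, -2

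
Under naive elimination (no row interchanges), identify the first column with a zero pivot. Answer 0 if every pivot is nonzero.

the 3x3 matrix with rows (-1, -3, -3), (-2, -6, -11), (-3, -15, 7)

Naive forward elimination:
R2 <- R2 - (2)*R1:  [  0   0  -5 ]
R3 <- R3 - (3)*R1:  [  0  -6  16 ]
Matrix at this point:
[ -1  -3  -3 ]
[  0   0  -5 ]
[  0  -6  16 ]
Pivot entry (2,2) is zero but row 3 has -6 in column 2 -> naive elimination stops; a row interchange (e.g. R2 <-> R3) would be required here.

first zero-pivot column = 2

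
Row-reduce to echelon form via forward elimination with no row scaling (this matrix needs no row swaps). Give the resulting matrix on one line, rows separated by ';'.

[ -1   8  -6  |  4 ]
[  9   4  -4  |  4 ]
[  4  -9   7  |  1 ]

Forward elimination:
R2 <- R2 - (-9)*R1:  [   0   76  -58   40 ]
R3 <- R3 - (-4)*R1:  [   0   23  -17   17 ]
R3 <- R3 - (23/76)*R2:  [     0      0  21/38  93/19 ]
Row echelon form:
[ -1   8     -6  |      4 ]
[  0  76    -58  |     40 ]
[  0   0  21/38  |  93/19 ]

REF = [-1 8 -6 4; 0 76 -58 40; 0 0 21/38 93/19]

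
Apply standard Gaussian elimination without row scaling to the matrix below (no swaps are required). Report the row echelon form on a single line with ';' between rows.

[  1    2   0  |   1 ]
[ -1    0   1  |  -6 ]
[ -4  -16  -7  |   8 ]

Forward elimination:
R2 <- R2 - (-1)*R1:  [  0   2   1  -5 ]
R3 <- R3 - (-4)*R1:  [  0  -8  -7  12 ]
R3 <- R3 - (-4)*R2:  [  0   0  -3  -8 ]
Row echelon form:
[ 1  2   0  |   1 ]
[ 0  2   1  |  -5 ]
[ 0  0  -3  |  -8 ]

REF = [1 2 0 1; 0 2 1 -5; 0 0 -3 -8]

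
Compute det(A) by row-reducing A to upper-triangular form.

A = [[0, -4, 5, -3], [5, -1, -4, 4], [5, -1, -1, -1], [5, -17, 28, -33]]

Forward elimination:
R1 <-> R2   (pivot in column 1 was zero)
[ 5   -1  -4    4 ]
[ 0   -4   5   -3 ]
[ 5   -1  -1   -1 ]
[ 5  -17  28  -33 ]
R3 <- R3 - (1)*R1:  [  0   0   3  -5 ]
R4 <- R4 - (1)*R1:  [   0  -16   32  -37 ]
R4 <- R4 - (4)*R2:  [   0    0   12  -25 ]
R4 <- R4 - (4)*R3:  [  0   0   0  -5 ]
Upper-triangular form:
[ 5  -1  -4   4 ]
[ 0  -4   5  -3 ]
[ 0   0   3  -5 ]
[ 0   0   0  -5 ]
det(A) = (-1)^1 * (5) * (-4) * (3) * (-5) = -300  (1 row swap -> sign -1)

det(A) = -300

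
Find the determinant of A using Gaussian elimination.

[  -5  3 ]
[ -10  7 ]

Forward elimination:
R2 <- R2 - (2)*R1:  [ 0  1 ]
Upper-triangular form:
[ -5  3 ]
[  0  1 ]
det(A) = (-1)^0 * (-5) * (1) = -5  (0 row swaps -> sign +1)

det(A) = -5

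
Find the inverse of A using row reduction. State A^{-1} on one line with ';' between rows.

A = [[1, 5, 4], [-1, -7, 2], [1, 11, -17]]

inverse = [97/6 43/2 19/3; -5/2 -7/2 -1; -2/3 -1 -1/3]

Gauss-Jordan on [A | I]:
R2 <- R2 - (-1)*R1:  [  0  -2   6  |   1   1   0 ]
R3 <- R3 - (1)*R1:  [   0    6  -21  |   -1    0    1 ]
R2 <- (1/-2)*R2:  [    0     1    -3  |  -1/2  -1/2     0 ]
R1 <- R1 - (5)*R2:  [   1    0   19  |  7/2  5/2    0 ]
R3 <- R3 - (6)*R2:  [  0   0  -3  |   2   3   1 ]
R3 <- (1/-3)*R3:  [    0     0     1  |  -2/3    -1  -1/3 ]
R1 <- R1 - (19)*R3:  [    1     0     0  |  97/6  43/2  19/3 ]
R2 <- R2 - (-3)*R3:  [    0     1     0  |  -5/2  -7/2    -1 ]
Right block of [I | A^{-1}] is the inverse:
[ 97/6  43/2  19/3 ]
[ -5/2  -7/2    -1 ]
[ -2/3    -1  -1/3 ]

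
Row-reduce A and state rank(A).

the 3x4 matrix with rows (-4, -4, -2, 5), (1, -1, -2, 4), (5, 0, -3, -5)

Row reduction:
R2 <- R2 - (-1/4)*R1:  [    0    -2  -5/2  21/4 ]
R3 <- R3 - (-5/4)*R1:  [     0     -5  -11/2    5/4 ]
R3 <- R3 - (5/2)*R2:  [     0      0    3/4  -95/8 ]
Row echelon form:
[ -4  -4    -2      5 ]
[  0  -2  -5/2   21/4 ]
[  0   0   3/4  -95/8 ]
Nonzero rows / pivot columns: 3

rank(A) = 3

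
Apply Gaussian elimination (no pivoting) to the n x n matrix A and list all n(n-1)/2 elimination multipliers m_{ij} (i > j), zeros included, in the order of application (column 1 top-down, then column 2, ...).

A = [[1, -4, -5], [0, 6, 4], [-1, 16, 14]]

multipliers: 0, -1, 2

Forward elimination:
R2: entry in column 1 is already 0 -> m_{21} = 0 (no row operation needed)
R3 <- R3 - (-1)*R1:  [  0  12   9 ]
R3 <- R3 - (2)*R2:  [ 0  0  1 ]
Multipliers (in order of application): m_{21} = 0, m_{31} = -1, m_{32} = 2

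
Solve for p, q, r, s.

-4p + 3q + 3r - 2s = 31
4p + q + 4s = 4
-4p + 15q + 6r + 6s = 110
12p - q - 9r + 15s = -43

(-2, 4, 5, 2)

Forward elimination on [A|b]:
R2 <- R2 - (-1)*R1:  [  0   4   3   2  35 ]
R3 <- R3 - (1)*R1:  [  0  12   3   8  79 ]
R4 <- R4 - (-3)*R1:  [  0   8   0   9  50 ]
R3 <- R3 - (3)*R2:  [   0    0   -6    2  -26 ]
R4 <- R4 - (2)*R2:  [   0    0   -6    5  -20 ]
R4 <- R4 - (1)*R3:  [ 0  0  0  3  6 ]
Row echelon form:
[ -4  3   3  -2  |   31 ]
[  0  4   3   2  |   35 ]
[  0  0  -6   2  |  -26 ]
[  0  0   0   3  |    6 ]
Back-substitution:
s = (6) / 3 = 2
r = (-26 - (2)*(2)) / -6 = 5
q = (35 - (3)*(5) - (2)*(2)) / 4 = 4
p = (31 - (3)*(4) - (3)*(5) - (-2)*(2)) / -4 = -2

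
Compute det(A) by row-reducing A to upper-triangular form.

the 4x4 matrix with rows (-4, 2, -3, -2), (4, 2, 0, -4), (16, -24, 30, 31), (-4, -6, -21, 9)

det(A) = 480

Forward elimination:
R2 <- R2 - (-1)*R1:  [  0   4  -3  -6 ]
R3 <- R3 - (-4)*R1:  [   0  -16   18   23 ]
R4 <- R4 - (1)*R1:  [   0   -8  -18   11 ]
R3 <- R3 - (-4)*R2:  [  0   0   6  -1 ]
R4 <- R4 - (-2)*R2:  [   0    0  -24   -1 ]
R4 <- R4 - (-4)*R3:  [  0   0   0  -5 ]
Upper-triangular form:
[ -4  2  -3  -2 ]
[  0  4  -3  -6 ]
[  0  0   6  -1 ]
[  0  0   0  -5 ]
det(A) = (-1)^0 * (-4) * (4) * (6) * (-5) = 480  (0 row swaps -> sign +1)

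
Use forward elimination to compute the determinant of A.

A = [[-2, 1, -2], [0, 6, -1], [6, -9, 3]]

Forward elimination:
R3 <- R3 - (-3)*R1:  [  0  -6  -3 ]
R3 <- R3 - (-1)*R2:  [  0   0  -4 ]
Upper-triangular form:
[ -2  1  -2 ]
[  0  6  -1 ]
[  0  0  -4 ]
det(A) = (-1)^0 * (-2) * (6) * (-4) = 48  (0 row swaps -> sign +1)

det(A) = 48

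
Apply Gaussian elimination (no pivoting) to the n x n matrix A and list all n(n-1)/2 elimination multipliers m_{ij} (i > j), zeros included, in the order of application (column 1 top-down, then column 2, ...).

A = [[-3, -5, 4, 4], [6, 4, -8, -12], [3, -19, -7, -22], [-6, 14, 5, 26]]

multipliers: -2, -1, 2, 4, -4, 1

Forward elimination:
R2 <- R2 - (-2)*R1:  [  0  -6   0  -4 ]
R3 <- R3 - (-1)*R1:  [   0  -24   -3  -18 ]
R4 <- R4 - (2)*R1:  [  0  24  -3  18 ]
R3 <- R3 - (4)*R2:  [  0   0  -3  -2 ]
R4 <- R4 - (-4)*R2:  [  0   0  -3   2 ]
R4 <- R4 - (1)*R3:  [ 0  0  0  4 ]
Multipliers (in order of application): m_{21} = -2, m_{31} = -1, m_{41} = 2, m_{32} = 4, m_{42} = -4, m_{43} = 1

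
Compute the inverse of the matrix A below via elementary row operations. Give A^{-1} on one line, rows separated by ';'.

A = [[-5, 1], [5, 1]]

Gauss-Jordan on [A | I]:
R1 <- (1/-5)*R1:  [    1  -1/5  |  -1/5     0 ]
R2 <- R2 - (5)*R1:  [ 0  2  |  1  1 ]
R2 <- (1/2)*R2:  [   0    1  |  1/2  1/2 ]
R1 <- R1 - (-1/5)*R2:  [     1      0  |  -1/10   1/10 ]
Right block of [I | A^{-1}] is the inverse:
[ -1/10  1/10 ]
[   1/2   1/2 ]

inverse = [-1/10 1/10; 1/2 1/2]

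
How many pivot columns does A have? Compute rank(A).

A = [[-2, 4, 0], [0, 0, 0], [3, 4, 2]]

Row reduction:
R3 <- R3 - (-3/2)*R1:  [  0  10   2 ]
R2 <-> R3   (pivot in column 2 was zero)
[ -2   4  0 ]
[  0  10  2 ]
[  0   0  0 ]
Row echelon form:
[ -2   4  0 ]
[  0  10  2 ]
[  0   0  0 ]
Nonzero rows / pivot columns: 2

rank(A) = 2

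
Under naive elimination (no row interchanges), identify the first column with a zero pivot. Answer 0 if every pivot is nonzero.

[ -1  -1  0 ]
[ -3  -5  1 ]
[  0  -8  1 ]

first zero-pivot column = 0

Naive forward elimination:
R2 <- R2 - (3)*R1:  [  0  -2   1 ]
R3 <- R3 - (4)*R2:  [  0   0  -3 ]
All pivots nonzero; naive elimination completes without hitting a zero pivot.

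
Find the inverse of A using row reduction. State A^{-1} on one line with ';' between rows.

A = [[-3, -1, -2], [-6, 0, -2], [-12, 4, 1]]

Gauss-Jordan on [A | I]:
R1 <- (1/-3)*R1:  [    1   1/3   2/3  |  -1/3     0     0 ]
R2 <- R2 - (-6)*R1:  [  0   2   2  |  -2   1   0 ]
R3 <- R3 - (-12)*R1:  [  0   8   9  |  -4   0   1 ]
R2 <- (1/2)*R2:  [   0    1    1  |   -1  1/2    0 ]
R1 <- R1 - (1/3)*R2:  [    1     0   1/3  |     0  -1/6     0 ]
R3 <- R3 - (8)*R2:  [  0   0   1  |   4  -4   1 ]
R1 <- R1 - (1/3)*R3:  [    1     0     0  |  -4/3   7/6  -1/3 ]
R2 <- R2 - (1)*R3:  [   0    1    0  |   -5  9/2   -1 ]
Right block of [I | A^{-1}] is the inverse:
[ -4/3  7/6  -1/3 ]
[   -5  9/2    -1 ]
[    4   -4     1 ]

inverse = [-4/3 7/6 -1/3; -5 9/2 -1; 4 -4 1]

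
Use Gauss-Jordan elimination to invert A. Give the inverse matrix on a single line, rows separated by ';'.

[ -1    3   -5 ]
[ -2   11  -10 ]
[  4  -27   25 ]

inverse = [-1/5 -12/5 -1; -2/5 1/5 0; -2/5 3/5 1/5]

Gauss-Jordan on [A | I]:
R1 <- (1/-1)*R1:  [  1  -3   5  |  -1   0   0 ]
R2 <- R2 - (-2)*R1:  [  0   5   0  |  -2   1   0 ]
R3 <- R3 - (4)*R1:  [   0  -15    5  |    4    0    1 ]
R2 <- (1/5)*R2:  [    0     1     0  |  -2/5   1/5     0 ]
R1 <- R1 - (-3)*R2:  [     1      0      5  |  -11/5    3/5      0 ]
R3 <- R3 - (-15)*R2:  [  0   0   5  |  -2   3   1 ]
R3 <- (1/5)*R3:  [    0     0     1  |  -2/5   3/5   1/5 ]
R1 <- R1 - (5)*R3:  [     1      0      0  |   -1/5  -12/5     -1 ]
Right block of [I | A^{-1}] is the inverse:
[ -1/5  -12/5   -1 ]
[ -2/5    1/5    0 ]
[ -2/5    3/5  1/5 ]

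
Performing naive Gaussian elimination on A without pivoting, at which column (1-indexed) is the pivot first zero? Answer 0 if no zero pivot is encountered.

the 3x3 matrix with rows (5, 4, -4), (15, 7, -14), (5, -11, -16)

Naive forward elimination:
R2 <- R2 - (3)*R1:  [  0  -5  -2 ]
R3 <- R3 - (1)*R1:  [   0  -15  -12 ]
R3 <- R3 - (3)*R2:  [  0   0  -6 ]
All pivots nonzero; naive elimination completes without hitting a zero pivot.

first zero-pivot column = 0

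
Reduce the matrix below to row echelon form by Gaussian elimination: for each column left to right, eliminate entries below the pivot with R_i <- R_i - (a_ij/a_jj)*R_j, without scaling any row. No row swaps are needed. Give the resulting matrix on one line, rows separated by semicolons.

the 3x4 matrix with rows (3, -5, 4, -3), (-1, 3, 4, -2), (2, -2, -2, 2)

Forward elimination:
R2 <- R2 - (-1/3)*R1:  [    0   4/3  16/3    -3 ]
R3 <- R3 - (2/3)*R1:  [     0    4/3  -14/3      4 ]
R3 <- R3 - (1)*R2:  [   0    0  -10    7 ]
Row echelon form:
[ 3   -5     4  -3 ]
[ 0  4/3  16/3  -3 ]
[ 0    0   -10   7 ]

REF = [3 -5 4 -3; 0 4/3 16/3 -3; 0 0 -10 7]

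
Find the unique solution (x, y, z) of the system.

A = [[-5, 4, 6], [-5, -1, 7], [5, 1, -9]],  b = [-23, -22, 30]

Forward elimination on [A|b]:
R2 <- R2 - (1)*R1:  [  0  -5   1   1 ]
R3 <- R3 - (-1)*R1:  [  0   5  -3   7 ]
R3 <- R3 - (-1)*R2:  [  0   0  -2   8 ]
Row echelon form:
[ -5   4   6  |  -23 ]
[  0  -5   1  |    1 ]
[  0   0  -2  |    8 ]
Back-substitution:
z = (8) / -2 = -4
y = (1 - (1)*(-4)) / -5 = -1
x = (-23 - (4)*(-1) - (6)*(-4)) / -5 = -1

(-1, -1, -4)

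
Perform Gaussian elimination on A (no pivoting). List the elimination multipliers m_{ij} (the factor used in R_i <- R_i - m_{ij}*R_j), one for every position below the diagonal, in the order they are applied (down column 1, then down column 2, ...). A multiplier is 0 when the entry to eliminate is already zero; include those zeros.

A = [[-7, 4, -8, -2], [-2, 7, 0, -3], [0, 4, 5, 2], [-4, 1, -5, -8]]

multipliers: 2/7, 0, 4/7, 28/41, -9/41, 1/47

Forward elimination:
R2 <- R2 - (2/7)*R1:  [     0   41/7   16/7  -17/7 ]
R3: entry in column 1 is already 0 -> m_{31} = 0 (no row operation needed)
R4 <- R4 - (4/7)*R1:  [     0   -9/7   -3/7  -48/7 ]
R3 <- R3 - (28/41)*R2:  [      0       0  141/41  150/41 ]
R4 <- R4 - (-9/41)*R2:  [       0        0     3/41  -303/41 ]
R4 <- R4 - (1/47)*R3:  [       0        0        0  -351/47 ]
Multipliers (in order of application): m_{21} = 2/7, m_{31} = 0, m_{41} = 4/7, m_{32} = 28/41, m_{42} = -9/41, m_{43} = 1/47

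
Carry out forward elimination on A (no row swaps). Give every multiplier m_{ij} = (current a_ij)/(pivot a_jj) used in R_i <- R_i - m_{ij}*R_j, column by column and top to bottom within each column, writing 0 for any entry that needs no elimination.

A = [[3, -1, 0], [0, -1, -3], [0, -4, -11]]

Forward elimination:
R2: entry in column 1 is already 0 -> m_{21} = 0 (no row operation needed)
R3: entry in column 1 is already 0 -> m_{31} = 0 (no row operation needed)
R3 <- R3 - (4)*R2:  [ 0  0  1 ]
Multipliers (in order of application): m_{21} = 0, m_{31} = 0, m_{32} = 4

multipliers: 0, 0, 4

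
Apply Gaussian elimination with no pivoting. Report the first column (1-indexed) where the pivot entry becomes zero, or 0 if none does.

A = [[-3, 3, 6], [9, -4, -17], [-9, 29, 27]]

Naive forward elimination:
R2 <- R2 - (-3)*R1:  [ 0  5  1 ]
R3 <- R3 - (3)*R1:  [  0  20   9 ]
R3 <- R3 - (4)*R2:  [ 0  0  5 ]
All pivots nonzero; naive elimination completes without hitting a zero pivot.

first zero-pivot column = 0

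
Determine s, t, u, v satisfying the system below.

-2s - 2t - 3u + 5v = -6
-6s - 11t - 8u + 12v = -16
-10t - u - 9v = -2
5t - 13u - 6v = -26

Forward elimination on [A|b]:
R2 <- R2 - (3)*R1:  [  0  -5   1  -3   2 ]
R3 <- R3 - (2)*R2:  [  0   0  -3  -3  -6 ]
R4 <- R4 - (-1)*R2:  [   0    0  -12   -9  -24 ]
R4 <- R4 - (4)*R3:  [ 0  0  0  3  0 ]
Row echelon form:
[ -2  -2  -3   5  |  -6 ]
[  0  -5   1  -3  |   2 ]
[  0   0  -3  -3  |  -6 ]
[  0   0   0   3  |   0 ]
Back-substitution:
v = (0) / 3 = 0
u = (-6 - (-3)*(0)) / -3 = 2
t = (2 - (1)*(2) - (-3)*(0)) / -5 = 0
s = (-6 - (-2)*(0) - (-3)*(2) - (5)*(0)) / -2 = 0

(0, 0, 2, 0)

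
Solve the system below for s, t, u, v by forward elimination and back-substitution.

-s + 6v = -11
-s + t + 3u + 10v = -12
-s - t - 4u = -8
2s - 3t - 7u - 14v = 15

(5, 3, 0, -1)

Forward elimination on [A|b]:
R2 <- R2 - (1)*R1:  [  0   1   3   4  -1 ]
R3 <- R3 - (1)*R1:  [  0  -1  -4  -6   3 ]
R4 <- R4 - (-2)*R1:  [  0  -3  -7  -2  -7 ]
R3 <- R3 - (-1)*R2:  [  0   0  -1  -2   2 ]
R4 <- R4 - (-3)*R2:  [   0    0    2   10  -10 ]
R4 <- R4 - (-2)*R3:  [  0   0   0   6  -6 ]
Row echelon form:
[ -1  0   0   6  |  -11 ]
[  0  1   3   4  |   -1 ]
[  0  0  -1  -2  |    2 ]
[  0  0   0   6  |   -6 ]
Back-substitution:
v = (-6) / 6 = -1
u = (2 - (-2)*(-1)) / -1 = 0
t = (-1 - (3)*(0) - (4)*(-1)) / 1 = 3
s = (-11 - (6)*(-1)) / -1 = 5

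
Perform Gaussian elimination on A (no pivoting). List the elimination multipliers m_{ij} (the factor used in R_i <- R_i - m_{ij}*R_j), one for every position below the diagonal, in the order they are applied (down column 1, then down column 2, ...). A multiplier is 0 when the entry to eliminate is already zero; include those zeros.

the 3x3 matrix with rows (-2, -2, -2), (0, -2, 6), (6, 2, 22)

Forward elimination:
R2: entry in column 1 is already 0 -> m_{21} = 0 (no row operation needed)
R3 <- R3 - (-3)*R1:  [  0  -4  16 ]
R3 <- R3 - (2)*R2:  [ 0  0  4 ]
Multipliers (in order of application): m_{21} = 0, m_{31} = -3, m_{32} = 2

multipliers: 0, -3, 2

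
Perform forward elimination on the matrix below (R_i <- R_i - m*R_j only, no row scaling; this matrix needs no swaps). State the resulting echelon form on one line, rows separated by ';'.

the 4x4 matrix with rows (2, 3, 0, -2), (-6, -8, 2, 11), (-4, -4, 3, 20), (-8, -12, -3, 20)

REF = [2 3 0 -2; 0 1 2 5; 0 0 -1 6; 0 0 0 -6]

Forward elimination:
R2 <- R2 - (-3)*R1:  [ 0  1  2  5 ]
R3 <- R3 - (-2)*R1:  [  0   2   3  16 ]
R4 <- R4 - (-4)*R1:  [  0   0  -3  12 ]
R3 <- R3 - (2)*R2:  [  0   0  -1   6 ]
R4 <- R4 - (3)*R3:  [  0   0   0  -6 ]
Row echelon form:
[ 2  3   0  -2 ]
[ 0  1   2   5 ]
[ 0  0  -1   6 ]
[ 0  0   0  -6 ]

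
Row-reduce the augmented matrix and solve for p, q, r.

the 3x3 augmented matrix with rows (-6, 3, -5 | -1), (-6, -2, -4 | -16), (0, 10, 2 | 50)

(-2, 4, 5)

Forward elimination on [A|b]:
R2 <- R2 - (1)*R1:  [   0   -5    1  -15 ]
R3 <- R3 - (-2)*R2:  [  0   0   4  20 ]
Row echelon form:
[ -6   3  -5  |   -1 ]
[  0  -5   1  |  -15 ]
[  0   0   4  |   20 ]
Back-substitution:
r = (20) / 4 = 5
q = (-15 - (1)*(5)) / -5 = 4
p = (-1 - (3)*(4) - (-5)*(5)) / -6 = -2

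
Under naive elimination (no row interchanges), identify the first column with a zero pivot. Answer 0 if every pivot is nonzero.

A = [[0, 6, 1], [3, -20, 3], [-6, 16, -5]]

Naive forward elimination:
Pivot entry (1,1) is zero but row 2 has 3 in column 1 -> naive elimination stops; a row interchange (e.g. R1 <-> R2) would be required here.

first zero-pivot column = 1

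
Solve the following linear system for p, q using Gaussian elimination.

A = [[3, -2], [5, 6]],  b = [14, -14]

(2, -4)

Forward elimination on [A|b]:
R2 <- R2 - (5/3)*R1:  [      0    28/3  -112/3 ]
Row echelon form:
[ 3    -2  |      14 ]
[ 0  28/3  |  -112/3 ]
Back-substitution:
q = (-112/3) / (28/3) = -4
p = (14 - (-2)*(-4)) / 3 = 2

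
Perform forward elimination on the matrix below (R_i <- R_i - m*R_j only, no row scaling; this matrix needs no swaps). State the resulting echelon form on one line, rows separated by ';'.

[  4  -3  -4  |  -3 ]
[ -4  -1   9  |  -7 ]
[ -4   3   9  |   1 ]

REF = [4 -3 -4 -3; 0 -4 5 -10; 0 0 5 -2]

Forward elimination:
R2 <- R2 - (-1)*R1:  [   0   -4    5  -10 ]
R3 <- R3 - (-1)*R1:  [  0   0   5  -2 ]
Row echelon form:
[ 4  -3  -4  |   -3 ]
[ 0  -4   5  |  -10 ]
[ 0   0   5  |   -2 ]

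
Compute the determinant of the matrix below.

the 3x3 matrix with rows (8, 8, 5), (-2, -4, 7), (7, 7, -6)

Forward elimination:
R2 <- R2 - (-1/4)*R1:  [    0    -2  33/4 ]
R3 <- R3 - (7/8)*R1:  [     0      0  -83/8 ]
Upper-triangular form:
[ 8   8      5 ]
[ 0  -2   33/4 ]
[ 0   0  -83/8 ]
det(A) = (-1)^0 * (8) * (-2) * (-83/8) = 166  (0 row swaps -> sign +1)

det(A) = 166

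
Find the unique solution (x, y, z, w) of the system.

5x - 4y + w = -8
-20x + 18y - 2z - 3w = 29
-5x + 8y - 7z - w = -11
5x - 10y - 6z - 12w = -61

Forward elimination on [A|b]:
R2 <- R2 - (-4)*R1:  [  0   2  -2   1  -3 ]
R3 <- R3 - (-1)*R1:  [   0    4   -7    0  -19 ]
R4 <- R4 - (1)*R1:  [   0   -6   -6  -13  -53 ]
R3 <- R3 - (2)*R2:  [   0    0   -3   -2  -13 ]
R4 <- R4 - (-3)*R2:  [   0    0  -12  -10  -62 ]
R4 <- R4 - (4)*R3:  [   0    0    0   -2  -10 ]
Row echelon form:
[ 5  -4   0   1  |   -8 ]
[ 0   2  -2   1  |   -3 ]
[ 0   0  -3  -2  |  -13 ]
[ 0   0   0  -2  |  -10 ]
Back-substitution:
w = (-10) / -2 = 5
z = (-13 - (-2)*(5)) / -3 = 1
y = (-3 - (-2)*(1) - (1)*(5)) / 2 = -3
x = (-8 - (-4)*(-3) - (1)*(5)) / 5 = -5

(-5, -3, 1, 5)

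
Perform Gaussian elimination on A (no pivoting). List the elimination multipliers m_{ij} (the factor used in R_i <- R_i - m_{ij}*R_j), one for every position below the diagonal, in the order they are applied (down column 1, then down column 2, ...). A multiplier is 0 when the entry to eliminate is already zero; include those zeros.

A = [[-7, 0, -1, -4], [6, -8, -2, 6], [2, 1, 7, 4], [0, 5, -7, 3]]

multipliers: -6/7, -2/7, 0, -1/8, -5/8, -123/89

Forward elimination:
R2 <- R2 - (-6/7)*R1:  [     0     -8  -20/7   18/7 ]
R3 <- R3 - (-2/7)*R1:  [    0     1  47/7  20/7 ]
R4: entry in column 1 is already 0 -> m_{41} = 0 (no row operation needed)
R3 <- R3 - (-1/8)*R2:  [     0      0  89/14  89/28 ]
R4 <- R4 - (-5/8)*R2:  [       0        0  -123/14   129/28 ]
R4 <- R4 - (-123/89)*R3:  [ 0  0  0  9 ]
Multipliers (in order of application): m_{21} = -6/7, m_{31} = -2/7, m_{41} = 0, m_{32} = -1/8, m_{42} = -5/8, m_{43} = -123/89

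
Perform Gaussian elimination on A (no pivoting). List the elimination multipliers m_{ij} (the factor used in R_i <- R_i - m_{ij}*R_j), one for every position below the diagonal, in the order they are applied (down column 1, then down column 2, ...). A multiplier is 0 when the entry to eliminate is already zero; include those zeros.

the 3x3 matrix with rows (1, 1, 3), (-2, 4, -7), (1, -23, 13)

multipliers: -2, 1, -4

Forward elimination:
R2 <- R2 - (-2)*R1:  [  0   6  -1 ]
R3 <- R3 - (1)*R1:  [   0  -24   10 ]
R3 <- R3 - (-4)*R2:  [ 0  0  6 ]
Multipliers (in order of application): m_{21} = -2, m_{31} = 1, m_{32} = -4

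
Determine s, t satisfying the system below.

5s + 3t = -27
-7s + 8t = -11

Forward elimination on [A|b]:
R2 <- R2 - (-7/5)*R1:  [      0    61/5  -244/5 ]
Row echelon form:
[ 5     3  |     -27 ]
[ 0  61/5  |  -244/5 ]
Back-substitution:
t = (-244/5) / (61/5) = -4
s = (-27 - (3)*(-4)) / 5 = -3

(-3, -4)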